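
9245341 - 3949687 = 5295654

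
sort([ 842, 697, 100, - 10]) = [ - 10,100, 697, 842] 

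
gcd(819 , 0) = 819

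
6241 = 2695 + 3546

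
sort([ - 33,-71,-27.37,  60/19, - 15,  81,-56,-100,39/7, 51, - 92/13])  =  [ -100,-71, -56,-33,  -  27.37,-15, - 92/13, 60/19,39/7, 51, 81]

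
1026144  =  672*1527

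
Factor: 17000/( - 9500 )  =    -  2^1*17^1*  19^( - 1)=- 34/19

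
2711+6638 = 9349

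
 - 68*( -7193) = 489124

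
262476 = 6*43746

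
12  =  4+8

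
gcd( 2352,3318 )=42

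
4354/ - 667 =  - 4354/667 = - 6.53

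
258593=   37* 6989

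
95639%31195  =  2054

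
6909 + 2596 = 9505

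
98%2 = 0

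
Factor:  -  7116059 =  - 7116059^1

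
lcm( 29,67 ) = 1943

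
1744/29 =1744/29 =60.14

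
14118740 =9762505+4356235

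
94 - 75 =19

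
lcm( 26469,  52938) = 52938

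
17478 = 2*8739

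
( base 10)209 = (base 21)9K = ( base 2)11010001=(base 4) 3101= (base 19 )b0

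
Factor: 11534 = 2^1*73^1 * 79^1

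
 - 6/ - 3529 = 6/3529 = 0.00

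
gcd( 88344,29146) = 2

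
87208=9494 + 77714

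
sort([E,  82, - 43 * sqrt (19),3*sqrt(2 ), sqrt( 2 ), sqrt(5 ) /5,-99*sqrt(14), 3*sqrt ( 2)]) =[ - 99*sqrt(14 ), - 43*sqrt(19), sqrt(5)/5,  sqrt(2),E, 3*sqrt( 2 ),3*sqrt(2),82] 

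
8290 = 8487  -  197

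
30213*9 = 271917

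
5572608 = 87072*64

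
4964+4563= 9527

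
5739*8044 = 46164516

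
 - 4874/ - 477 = 10 + 104/477= 10.22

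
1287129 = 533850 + 753279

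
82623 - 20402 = 62221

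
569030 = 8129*70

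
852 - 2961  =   - 2109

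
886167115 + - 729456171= 156710944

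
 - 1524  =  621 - 2145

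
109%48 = 13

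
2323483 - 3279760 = -956277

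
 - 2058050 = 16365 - 2074415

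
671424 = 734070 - 62646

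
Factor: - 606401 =-61^1 * 9941^1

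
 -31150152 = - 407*76536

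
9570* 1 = 9570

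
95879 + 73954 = 169833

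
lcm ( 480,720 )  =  1440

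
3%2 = 1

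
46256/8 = 5782 = 5782.00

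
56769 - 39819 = 16950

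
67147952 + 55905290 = 123053242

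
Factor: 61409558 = 2^1*7^1*19^1*230863^1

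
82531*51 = 4209081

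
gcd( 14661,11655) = 9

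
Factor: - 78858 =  - 2^1*3^2*13^1*337^1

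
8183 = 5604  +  2579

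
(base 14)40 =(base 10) 56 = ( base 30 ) 1q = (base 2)111000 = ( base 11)51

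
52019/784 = 52019/784 = 66.35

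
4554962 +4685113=9240075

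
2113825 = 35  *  60395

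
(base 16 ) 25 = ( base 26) 1B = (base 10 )37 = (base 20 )1h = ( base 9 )41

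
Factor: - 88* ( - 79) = 6952= 2^3 * 11^1*79^1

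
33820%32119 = 1701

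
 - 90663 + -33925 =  - 124588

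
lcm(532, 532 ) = 532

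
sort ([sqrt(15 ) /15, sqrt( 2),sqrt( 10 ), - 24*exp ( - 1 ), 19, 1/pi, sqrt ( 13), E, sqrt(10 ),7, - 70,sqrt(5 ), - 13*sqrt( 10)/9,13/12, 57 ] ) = [ - 70, - 24*exp( - 1), - 13*sqrt ( 10 )/9, sqrt(15) /15, 1/pi,13/12, sqrt(2), sqrt(5 ), E,sqrt( 10), sqrt(10 ) , sqrt(13 ), 7, 19, 57]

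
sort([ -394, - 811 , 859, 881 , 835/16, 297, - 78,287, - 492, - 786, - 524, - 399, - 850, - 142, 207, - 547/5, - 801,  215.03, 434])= [ - 850, - 811,-801, - 786, - 524, - 492, - 399, - 394, - 142,-547/5, - 78, 835/16, 207,215.03, 287, 297, 434,859 , 881]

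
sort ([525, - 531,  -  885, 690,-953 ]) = [ - 953, - 885,-531,525, 690 ] 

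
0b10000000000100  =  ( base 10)8196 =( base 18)1756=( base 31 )8gc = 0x2004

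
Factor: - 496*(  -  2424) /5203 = 1202304/5203 = 2^7*3^1*11^(-2)*31^1*43^ ( - 1)*101^1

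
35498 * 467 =16577566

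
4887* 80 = 390960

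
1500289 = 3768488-2268199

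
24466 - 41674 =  - 17208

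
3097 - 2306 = 791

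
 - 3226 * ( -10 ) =32260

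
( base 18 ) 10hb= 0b1100000000101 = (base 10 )6149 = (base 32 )605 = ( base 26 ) 92d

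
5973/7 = 853  +  2/7 =853.29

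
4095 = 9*455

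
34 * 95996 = 3263864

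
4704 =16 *294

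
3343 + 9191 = 12534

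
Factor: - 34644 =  - 2^2 * 3^1*2887^1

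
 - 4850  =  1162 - 6012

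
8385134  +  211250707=219635841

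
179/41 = 179/41 = 4.37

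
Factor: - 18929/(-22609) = 823/983  =  823^1*983^( - 1 )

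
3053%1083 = 887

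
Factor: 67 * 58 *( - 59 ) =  - 2^1*29^1 * 59^1*67^1 = - 229274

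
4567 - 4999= -432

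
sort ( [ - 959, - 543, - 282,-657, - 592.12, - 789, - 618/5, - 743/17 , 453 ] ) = [ - 959, - 789,  -  657, - 592.12, - 543,-282, - 618/5,-743/17,453 ] 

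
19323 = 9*2147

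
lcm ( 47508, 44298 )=3278052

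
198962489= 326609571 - 127647082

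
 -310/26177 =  - 1 + 25867/26177 = - 0.01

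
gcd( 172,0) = 172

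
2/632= 1/316 = 0.00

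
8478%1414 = 1408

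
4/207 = 4/207 =0.02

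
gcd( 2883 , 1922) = 961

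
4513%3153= 1360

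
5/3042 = 5/3042 = 0.00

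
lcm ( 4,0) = 0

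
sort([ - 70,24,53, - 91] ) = [ - 91, - 70 , 24, 53]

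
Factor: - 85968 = -2^4*3^3 * 199^1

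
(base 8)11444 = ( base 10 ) 4900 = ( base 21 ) b27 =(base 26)76c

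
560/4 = 140 = 140.00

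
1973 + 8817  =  10790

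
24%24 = 0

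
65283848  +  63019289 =128303137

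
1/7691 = 1/7691 = 0.00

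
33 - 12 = 21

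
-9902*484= - 4792568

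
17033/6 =2838 + 5/6= 2838.83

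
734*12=8808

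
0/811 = 0 = 0.00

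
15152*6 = 90912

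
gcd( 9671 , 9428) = 1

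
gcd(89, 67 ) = 1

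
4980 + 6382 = 11362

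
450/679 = 450/679 = 0.66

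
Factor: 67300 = 2^2*5^2 *673^1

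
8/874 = 4/437 = 0.01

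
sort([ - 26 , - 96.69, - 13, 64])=[-96.69, - 26, - 13,64] 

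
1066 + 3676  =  4742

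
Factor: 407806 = 2^1*7^1*29129^1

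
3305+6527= 9832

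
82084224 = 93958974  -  11874750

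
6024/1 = 6024 =6024.00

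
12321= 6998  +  5323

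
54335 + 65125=119460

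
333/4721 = 333/4721  =  0.07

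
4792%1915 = 962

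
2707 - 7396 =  - 4689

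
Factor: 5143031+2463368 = 7606399 = 23^1*43^1 *7691^1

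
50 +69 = 119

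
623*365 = 227395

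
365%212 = 153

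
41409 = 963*43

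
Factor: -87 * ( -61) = 5307= 3^1*29^1* 61^1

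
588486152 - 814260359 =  -225774207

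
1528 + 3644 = 5172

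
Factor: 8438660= 2^2*5^1*19^1* 53^1*419^1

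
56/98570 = 28/49285 =0.00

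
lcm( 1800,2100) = 12600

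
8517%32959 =8517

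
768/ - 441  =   - 2 + 38/147 = - 1.74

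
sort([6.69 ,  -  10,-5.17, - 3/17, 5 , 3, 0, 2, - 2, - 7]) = [ - 10, - 7,-5.17,-2, - 3/17,0, 2 , 3,  5,6.69 ] 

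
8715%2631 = 822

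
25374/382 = 12687/191 = 66.42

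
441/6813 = 49/757 = 0.06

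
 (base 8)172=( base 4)1322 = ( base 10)122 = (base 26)4I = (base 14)8A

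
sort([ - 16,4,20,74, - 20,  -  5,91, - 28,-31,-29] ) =[-31,  -  29, - 28 , - 20, - 16, - 5,  4,20,74,91] 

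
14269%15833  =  14269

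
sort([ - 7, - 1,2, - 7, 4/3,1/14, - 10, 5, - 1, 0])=[ - 10, - 7,-7, - 1, - 1,0, 1/14, 4/3,2,5 ]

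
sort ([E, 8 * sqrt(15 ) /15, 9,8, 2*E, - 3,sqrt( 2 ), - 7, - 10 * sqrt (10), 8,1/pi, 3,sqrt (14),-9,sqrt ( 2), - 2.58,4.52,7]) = [  -  10*sqrt(10), - 9, - 7, - 3, - 2.58, 1/pi,sqrt (2) , sqrt (2 ),8*sqrt ( 15)/15,E, 3,sqrt(14),  4.52, 2*E,  7,8, 8, 9]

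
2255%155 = 85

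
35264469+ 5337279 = 40601748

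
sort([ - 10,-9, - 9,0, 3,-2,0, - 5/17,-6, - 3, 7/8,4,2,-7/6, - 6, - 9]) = [  -  10, - 9, - 9, - 9 , - 6, - 6 , - 3 , - 2,-7/6, - 5/17,0,0,7/8, 2,3,4 ]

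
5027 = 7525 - 2498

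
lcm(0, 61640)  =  0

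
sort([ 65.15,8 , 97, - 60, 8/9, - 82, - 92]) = [ - 92 , - 82, - 60, 8/9,8,65.15,97 ] 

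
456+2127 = 2583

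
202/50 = 101/25 = 4.04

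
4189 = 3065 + 1124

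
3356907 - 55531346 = -52174439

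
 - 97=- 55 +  - 42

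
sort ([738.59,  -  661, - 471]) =[ - 661,-471,738.59]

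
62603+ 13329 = 75932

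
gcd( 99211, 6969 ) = 1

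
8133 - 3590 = 4543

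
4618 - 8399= - 3781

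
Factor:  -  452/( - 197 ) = 2^2*113^1*197^ (-1)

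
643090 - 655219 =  - 12129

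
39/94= 39/94=0.41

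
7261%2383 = 112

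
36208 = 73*496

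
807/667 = 1  +  140/667 = 1.21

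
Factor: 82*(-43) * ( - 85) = 299710 = 2^1*5^1* 17^1*41^1 * 43^1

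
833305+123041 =956346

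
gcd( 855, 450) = 45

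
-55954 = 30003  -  85957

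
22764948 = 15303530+7461418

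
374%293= 81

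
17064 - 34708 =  - 17644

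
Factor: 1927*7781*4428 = 66393374436=2^2*3^3*31^1*41^2*47^1*251^1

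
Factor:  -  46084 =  - 2^2*41^1*281^1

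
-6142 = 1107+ - 7249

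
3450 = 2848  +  602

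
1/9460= 1/9460 = 0.00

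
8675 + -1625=7050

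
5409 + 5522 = 10931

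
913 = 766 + 147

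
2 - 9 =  - 7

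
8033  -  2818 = 5215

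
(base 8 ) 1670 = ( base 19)2c2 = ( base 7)2530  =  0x3B8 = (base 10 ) 952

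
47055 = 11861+35194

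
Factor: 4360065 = 3^1*5^1*290671^1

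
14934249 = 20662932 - 5728683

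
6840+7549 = 14389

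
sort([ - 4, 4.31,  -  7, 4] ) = [-7, - 4, 4, 4.31] 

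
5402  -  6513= -1111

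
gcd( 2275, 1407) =7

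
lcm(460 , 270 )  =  12420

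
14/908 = 7/454 = 0.02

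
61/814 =61/814 = 0.07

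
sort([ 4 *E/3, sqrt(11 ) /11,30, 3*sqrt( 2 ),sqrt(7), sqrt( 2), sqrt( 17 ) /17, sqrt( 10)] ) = [ sqrt( 17)/17, sqrt( 11) /11, sqrt(2),sqrt( 7),sqrt( 10 ),4*E/3,  3 * sqrt( 2 ), 30]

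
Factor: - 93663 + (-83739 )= - 177402 = - 2^1*3^1*29567^1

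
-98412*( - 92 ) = 9053904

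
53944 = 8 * 6743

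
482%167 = 148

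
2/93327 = 2/93327 = 0.00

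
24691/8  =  24691/8 =3086.38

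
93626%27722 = 10460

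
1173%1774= 1173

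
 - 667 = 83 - 750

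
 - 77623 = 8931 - 86554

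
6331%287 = 17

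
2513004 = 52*48327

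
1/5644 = 1/5644 = 0.00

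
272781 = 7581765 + -7308984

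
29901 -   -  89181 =119082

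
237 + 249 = 486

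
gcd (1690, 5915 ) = 845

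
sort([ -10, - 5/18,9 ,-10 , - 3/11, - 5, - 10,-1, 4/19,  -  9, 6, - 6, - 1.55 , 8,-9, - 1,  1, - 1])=[ - 10 ,  -  10, - 10,  -  9, - 9,-6, - 5, - 1.55, - 1, - 1, - 1, - 5/18, - 3/11, 4/19, 1, 6, 8, 9]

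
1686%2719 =1686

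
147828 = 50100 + 97728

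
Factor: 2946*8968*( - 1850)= - 2^5*3^1*5^2*19^1*37^1*59^1*491^1 = - 48876496800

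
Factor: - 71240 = -2^3*5^1* 13^1*137^1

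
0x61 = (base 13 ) 76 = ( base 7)166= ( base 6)241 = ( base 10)97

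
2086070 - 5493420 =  - 3407350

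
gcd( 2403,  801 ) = 801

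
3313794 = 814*4071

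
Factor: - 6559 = -7^1*937^1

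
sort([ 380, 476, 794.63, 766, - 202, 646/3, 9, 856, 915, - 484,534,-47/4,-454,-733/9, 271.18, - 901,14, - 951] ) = [- 951, - 901,  -  484,-454, - 202,-733/9, - 47/4, 9, 14, 646/3 , 271.18,  380, 476 , 534,766, 794.63,856, 915] 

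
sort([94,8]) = [ 8, 94]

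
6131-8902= - 2771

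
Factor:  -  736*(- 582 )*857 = 367097664 = 2^6*3^1*23^1*97^1*857^1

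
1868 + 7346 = 9214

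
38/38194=19/19097 = 0.00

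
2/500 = 1/250 = 0.00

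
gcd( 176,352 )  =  176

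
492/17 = 28 + 16/17 =28.94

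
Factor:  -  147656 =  - 2^3*18457^1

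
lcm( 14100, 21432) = 535800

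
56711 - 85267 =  - 28556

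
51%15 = 6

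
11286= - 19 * ( - 594)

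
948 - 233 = 715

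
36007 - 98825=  - 62818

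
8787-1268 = 7519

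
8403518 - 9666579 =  - 1263061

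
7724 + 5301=13025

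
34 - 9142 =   -  9108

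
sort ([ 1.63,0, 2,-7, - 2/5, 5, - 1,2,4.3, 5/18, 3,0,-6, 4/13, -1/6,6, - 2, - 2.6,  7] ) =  [-7,- 6,-2.6, - 2, - 1,-2/5, - 1/6,0, 0,5/18 , 4/13 , 1.63, 2,  2, 3, 4.3, 5,6, 7] 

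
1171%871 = 300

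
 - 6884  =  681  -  7565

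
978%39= 3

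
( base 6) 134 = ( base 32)1Q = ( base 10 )58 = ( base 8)72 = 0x3A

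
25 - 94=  - 69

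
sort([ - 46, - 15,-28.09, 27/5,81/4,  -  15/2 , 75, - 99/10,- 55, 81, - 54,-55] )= [- 55, - 55 , -54  ,-46 , - 28.09 ,-15, - 99/10, - 15/2 , 27/5 , 81/4, 75,81 ]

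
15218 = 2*7609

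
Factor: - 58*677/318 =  - 19633/159= - 3^( - 1)*29^1*53^( - 1)*677^1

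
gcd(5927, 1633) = 1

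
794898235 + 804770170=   1599668405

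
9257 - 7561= 1696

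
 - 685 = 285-970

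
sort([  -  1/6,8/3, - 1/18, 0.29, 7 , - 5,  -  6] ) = [  -  6, - 5, - 1/6, - 1/18, 0.29,8/3,7]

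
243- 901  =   - 658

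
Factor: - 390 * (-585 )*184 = 2^4*3^3 * 5^2*13^2*23^1 = 41979600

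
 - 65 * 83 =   -  5395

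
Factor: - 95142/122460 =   -  2^ ( - 1)*5^( - 1 ) * 13^( - 1)*101^1 = - 101/130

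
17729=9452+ 8277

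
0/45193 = 0 = 0.00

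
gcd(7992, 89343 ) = 27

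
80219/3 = 26739 +2/3 = 26739.67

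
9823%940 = 423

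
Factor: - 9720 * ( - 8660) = 2^5*3^5* 5^2*433^1=84175200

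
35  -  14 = 21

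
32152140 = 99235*324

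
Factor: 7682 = 2^1*23^1 * 167^1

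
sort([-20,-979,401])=[ - 979, - 20, 401]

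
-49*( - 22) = 1078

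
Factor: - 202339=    -202339^1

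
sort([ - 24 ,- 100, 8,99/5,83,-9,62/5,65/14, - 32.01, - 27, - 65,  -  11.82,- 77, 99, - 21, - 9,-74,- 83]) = [ - 100,- 83, - 77, - 74 ,- 65,-32.01, - 27 , - 24, - 21, - 11.82, - 9,  -  9, 65/14,8,62/5,99/5, 83,99]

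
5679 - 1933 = 3746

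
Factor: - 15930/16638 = - 3^2*5^1*47^( - 1) = - 45/47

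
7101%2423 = 2255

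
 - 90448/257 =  - 352 + 16/257 = - 351.94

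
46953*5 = 234765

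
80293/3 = 80293/3 = 26764.33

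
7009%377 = 223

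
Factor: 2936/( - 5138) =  - 2^2*7^(- 1 ) = - 4/7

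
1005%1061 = 1005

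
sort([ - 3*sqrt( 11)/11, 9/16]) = [ - 3*sqrt( 11)/11,9/16]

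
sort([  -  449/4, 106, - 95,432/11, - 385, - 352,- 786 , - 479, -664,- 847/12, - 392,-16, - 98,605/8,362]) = [ - 786, -664,  -  479, - 392, - 385, - 352, - 449/4, - 98, - 95,  -  847/12  , - 16,432/11,605/8, 106,362]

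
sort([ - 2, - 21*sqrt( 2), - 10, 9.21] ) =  [ - 21 * sqrt( 2), - 10, - 2,9.21 ]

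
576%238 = 100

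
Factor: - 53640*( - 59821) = 2^3 * 3^2 * 5^1*149^1*163^1*367^1  =  3208798440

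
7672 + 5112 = 12784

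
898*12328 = 11070544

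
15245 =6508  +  8737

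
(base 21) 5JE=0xa3a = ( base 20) 6AI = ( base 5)40433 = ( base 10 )2618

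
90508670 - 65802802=24705868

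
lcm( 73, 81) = 5913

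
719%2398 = 719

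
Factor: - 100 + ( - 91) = - 191^1 = - 191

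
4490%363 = 134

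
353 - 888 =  - 535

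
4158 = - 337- - 4495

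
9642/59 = 163 + 25/59  =  163.42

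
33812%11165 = 317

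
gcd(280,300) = 20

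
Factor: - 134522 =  -2^1*67261^1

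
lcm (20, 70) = 140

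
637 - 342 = 295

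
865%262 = 79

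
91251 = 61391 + 29860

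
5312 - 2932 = 2380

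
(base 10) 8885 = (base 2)10001010110101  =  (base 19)15bc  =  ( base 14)3349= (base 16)22B5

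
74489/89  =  74489/89= 836.96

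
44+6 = 50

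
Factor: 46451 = 46451^1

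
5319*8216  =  43700904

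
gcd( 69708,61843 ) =1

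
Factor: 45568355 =5^1*7^1*59^1*22067^1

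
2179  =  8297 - 6118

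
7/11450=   7/11450  =  0.00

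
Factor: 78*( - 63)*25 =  - 122850 = - 2^1*3^3*5^2  *7^1  *13^1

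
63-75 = -12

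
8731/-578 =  - 8731/578  =  -  15.11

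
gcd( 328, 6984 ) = 8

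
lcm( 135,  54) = 270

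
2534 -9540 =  - 7006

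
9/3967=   9/3967 = 0.00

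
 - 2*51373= - 102746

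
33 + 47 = 80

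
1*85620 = 85620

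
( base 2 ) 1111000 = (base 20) 60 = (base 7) 231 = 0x78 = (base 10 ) 120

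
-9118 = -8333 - 785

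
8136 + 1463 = 9599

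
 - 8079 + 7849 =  - 230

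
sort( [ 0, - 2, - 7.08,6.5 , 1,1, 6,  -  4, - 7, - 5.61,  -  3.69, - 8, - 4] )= [ - 8, - 7.08, - 7, - 5.61,-4, - 4, - 3.69, - 2 , 0,1, 1,6,6.5]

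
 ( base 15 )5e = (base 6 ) 225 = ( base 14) 65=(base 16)59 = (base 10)89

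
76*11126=845576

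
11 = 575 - 564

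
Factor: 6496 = 2^5*7^1 * 29^1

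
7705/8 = 963 + 1/8 = 963.12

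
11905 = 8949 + 2956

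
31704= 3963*8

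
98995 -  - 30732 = 129727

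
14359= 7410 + 6949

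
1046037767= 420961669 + 625076098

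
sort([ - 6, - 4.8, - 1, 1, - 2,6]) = [- 6, - 4.8, - 2,-1,1,6 ] 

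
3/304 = 3/304 = 0.01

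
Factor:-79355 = -5^1*59^1*269^1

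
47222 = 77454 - 30232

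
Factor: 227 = 227^1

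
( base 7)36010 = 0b10010000110100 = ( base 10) 9268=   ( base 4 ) 2100310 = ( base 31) 9ju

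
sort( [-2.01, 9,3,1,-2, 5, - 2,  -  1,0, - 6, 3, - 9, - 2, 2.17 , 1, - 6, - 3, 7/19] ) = [ - 9, - 6,-6, - 3, - 2.01, - 2  ,  -  2, - 2, - 1,0,  7/19,1, 1 , 2.17,  3,3,5,9]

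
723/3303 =241/1101 = 0.22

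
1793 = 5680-3887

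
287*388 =111356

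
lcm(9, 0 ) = 0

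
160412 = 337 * 476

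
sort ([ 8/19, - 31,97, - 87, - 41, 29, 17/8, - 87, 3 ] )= [ - 87,-87,  -  41, - 31,8/19,17/8,3 , 29, 97] 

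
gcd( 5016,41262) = 6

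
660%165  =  0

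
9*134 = 1206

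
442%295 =147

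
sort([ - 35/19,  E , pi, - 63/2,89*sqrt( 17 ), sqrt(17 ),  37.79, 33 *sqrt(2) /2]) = [ - 63/2,-35/19, E,pi,sqrt(17), 33*sqrt( 2) /2,37.79,89*sqrt( 17)]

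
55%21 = 13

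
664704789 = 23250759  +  641454030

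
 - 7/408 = -7/408 = -  0.02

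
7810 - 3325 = 4485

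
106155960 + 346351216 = 452507176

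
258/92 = 129/46= 2.80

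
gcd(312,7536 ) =24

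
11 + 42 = 53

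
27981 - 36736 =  - 8755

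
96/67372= 24/16843 = 0.00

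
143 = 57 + 86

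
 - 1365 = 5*( - 273)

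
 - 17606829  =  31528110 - 49134939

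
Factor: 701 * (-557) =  - 390457 =- 557^1*701^1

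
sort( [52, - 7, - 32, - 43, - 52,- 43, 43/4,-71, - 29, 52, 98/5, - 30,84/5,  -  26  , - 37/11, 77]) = [ - 71, - 52,- 43, - 43, - 32, - 30, - 29, - 26, - 7, - 37/11, 43/4, 84/5, 98/5, 52, 52,77 ]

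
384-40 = 344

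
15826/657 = 15826/657 =24.09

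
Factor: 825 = 3^1*5^2*11^1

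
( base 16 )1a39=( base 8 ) 15071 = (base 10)6713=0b1101000111001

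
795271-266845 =528426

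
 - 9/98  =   - 1 + 89/98 = - 0.09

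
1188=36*33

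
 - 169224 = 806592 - 975816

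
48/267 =16/89 = 0.18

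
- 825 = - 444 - 381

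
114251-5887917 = - 5773666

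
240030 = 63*3810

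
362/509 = 362/509 = 0.71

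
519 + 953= 1472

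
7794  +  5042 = 12836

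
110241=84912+25329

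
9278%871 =568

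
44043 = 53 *831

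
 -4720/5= - 944 = - 944.00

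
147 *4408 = 647976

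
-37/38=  - 1 + 1/38= -0.97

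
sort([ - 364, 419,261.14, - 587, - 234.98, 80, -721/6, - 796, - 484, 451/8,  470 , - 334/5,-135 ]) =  [-796,-587, - 484, - 364, - 234.98, - 135, - 721/6, - 334/5, 451/8, 80, 261.14, 419, 470 ]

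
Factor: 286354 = 2^1*143177^1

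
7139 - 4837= 2302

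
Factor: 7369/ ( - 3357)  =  -3^ (- 2 )*373^( - 1 )*7369^1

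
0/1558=0 = 0.00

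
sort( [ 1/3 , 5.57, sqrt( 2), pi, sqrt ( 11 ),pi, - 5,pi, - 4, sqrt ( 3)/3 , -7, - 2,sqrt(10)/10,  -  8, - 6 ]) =[ - 8, - 7,-6, - 5, - 4, - 2,sqrt ( 10)/10 , 1/3,  sqrt (3) /3, sqrt( 2),pi, pi,  pi, sqrt( 11 ) , 5.57] 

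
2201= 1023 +1178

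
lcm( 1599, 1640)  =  63960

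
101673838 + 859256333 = 960930171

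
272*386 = 104992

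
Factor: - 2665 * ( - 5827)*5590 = 2^1*5^2*13^2* 41^1*43^1*5827^1 = 86806858450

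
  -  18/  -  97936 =9/48968 = 0.00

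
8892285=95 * 93603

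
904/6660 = 226/1665 = 0.14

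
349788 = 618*566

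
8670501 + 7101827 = 15772328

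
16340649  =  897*18217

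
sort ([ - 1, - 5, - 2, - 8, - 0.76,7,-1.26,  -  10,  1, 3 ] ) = [ - 10, - 8, - 5,-2, - 1.26, - 1, - 0.76,1, 3 , 7 ]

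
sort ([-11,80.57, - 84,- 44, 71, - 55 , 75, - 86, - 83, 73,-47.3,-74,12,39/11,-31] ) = [ - 86, - 84, - 83, - 74 , - 55,-47.3,- 44, - 31, - 11,39/11 , 12, 71, 73,75, 80.57]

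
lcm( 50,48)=1200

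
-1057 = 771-1828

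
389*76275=29670975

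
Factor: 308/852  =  3^( - 1)*7^1*11^1*71^( - 1 ) = 77/213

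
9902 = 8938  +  964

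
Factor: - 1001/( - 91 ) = 11 = 11^1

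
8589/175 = 49 + 2/25 = 49.08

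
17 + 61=78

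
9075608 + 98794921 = 107870529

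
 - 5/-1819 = 5/1819 = 0.00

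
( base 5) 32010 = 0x852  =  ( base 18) 6A6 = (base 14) ac2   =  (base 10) 2130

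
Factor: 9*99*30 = 26730= 2^1*3^5*5^1 * 11^1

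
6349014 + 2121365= 8470379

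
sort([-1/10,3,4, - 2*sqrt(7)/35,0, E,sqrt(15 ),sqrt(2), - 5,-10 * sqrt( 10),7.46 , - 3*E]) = [ - 10*sqrt (10 ), - 3*E,-5, -2*sqrt(7) /35, - 1/10 , 0,sqrt( 2 ),  E , 3,sqrt( 15), 4,7.46]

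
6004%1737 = 793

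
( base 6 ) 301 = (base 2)1101101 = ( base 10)109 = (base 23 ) 4h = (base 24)4D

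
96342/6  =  16057 = 16057.00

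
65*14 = 910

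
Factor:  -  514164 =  - 2^2*3^1*7^1*6121^1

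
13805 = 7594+6211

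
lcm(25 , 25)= 25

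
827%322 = 183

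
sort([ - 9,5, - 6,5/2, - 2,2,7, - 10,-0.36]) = [ - 10, - 9,-6 , -2,-0.36,2, 5/2 , 5,7]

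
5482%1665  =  487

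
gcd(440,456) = 8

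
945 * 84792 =80128440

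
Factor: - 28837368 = - 2^3*3^2*7^1*29^1* 1973^1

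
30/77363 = 30/77363 = 0.00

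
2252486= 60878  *37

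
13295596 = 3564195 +9731401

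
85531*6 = 513186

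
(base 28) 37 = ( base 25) 3g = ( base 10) 91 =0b1011011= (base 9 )111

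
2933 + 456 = 3389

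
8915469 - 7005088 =1910381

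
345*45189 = 15590205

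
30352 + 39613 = 69965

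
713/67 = 713/67 = 10.64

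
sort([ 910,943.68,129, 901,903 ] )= [ 129, 901, 903, 910,943.68]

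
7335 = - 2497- -9832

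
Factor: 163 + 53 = 216 =2^3*3^3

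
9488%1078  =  864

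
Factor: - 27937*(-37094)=1036295078= 2^1*7^1*13^1 * 17^1*307^1 * 1091^1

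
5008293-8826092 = -3817799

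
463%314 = 149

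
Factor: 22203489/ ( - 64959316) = -2^( - 2 )*3^1* 7^1 * 11^1 * 277^1*347^1*569^( - 1 )* 28541^( - 1)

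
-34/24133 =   -  1 + 24099/24133 = - 0.00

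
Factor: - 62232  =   - 2^3*3^1* 2593^1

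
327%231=96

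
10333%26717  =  10333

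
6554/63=104 + 2/63 = 104.03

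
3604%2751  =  853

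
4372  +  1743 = 6115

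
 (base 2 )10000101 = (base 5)1013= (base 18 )77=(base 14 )97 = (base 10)133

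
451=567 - 116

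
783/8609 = 783/8609  =  0.09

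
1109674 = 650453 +459221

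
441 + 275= 716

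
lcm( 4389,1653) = 127281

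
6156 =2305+3851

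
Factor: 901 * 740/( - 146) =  - 2^1 * 5^1*17^1*37^1*53^1*73^( - 1) =- 333370/73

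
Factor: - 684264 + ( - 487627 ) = - 7^1*167413^1 = - 1171891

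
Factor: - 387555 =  - 3^1*5^1*7^1 * 3691^1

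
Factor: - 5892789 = -3^1*7^2 * 40087^1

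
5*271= 1355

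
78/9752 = 39/4876 =0.01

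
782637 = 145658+636979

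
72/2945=72/2945 = 0.02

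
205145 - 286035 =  - 80890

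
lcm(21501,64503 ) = 64503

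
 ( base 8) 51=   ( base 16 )29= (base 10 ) 41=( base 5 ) 131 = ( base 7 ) 56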